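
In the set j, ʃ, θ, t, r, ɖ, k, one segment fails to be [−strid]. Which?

/j, ɖ, r, k, θ, t/ are all [−strident]; /ʃ/ (voiceless postalveolar fricative) is [+strident].

ʃ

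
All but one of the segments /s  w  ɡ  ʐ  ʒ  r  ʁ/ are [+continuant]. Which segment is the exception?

ɡ

Every segment except /ɡ/ is [+continuant]. /ɡ/ (voiced velar stop) is [-continuant], so it is the exception.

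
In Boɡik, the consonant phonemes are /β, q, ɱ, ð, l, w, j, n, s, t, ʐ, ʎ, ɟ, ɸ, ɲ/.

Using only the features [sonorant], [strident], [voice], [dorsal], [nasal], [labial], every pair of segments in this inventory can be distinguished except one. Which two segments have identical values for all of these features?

ʎ, j

On the given features, /ʎ/ and /j/ have an identical profile: [+sonorant], [−strident], [+voice], [+dorsal], [−nasal], [−labial]. No other two segments in the inventory coincide on all 6 features. (They do differ in [lateral], which is not among the given features.)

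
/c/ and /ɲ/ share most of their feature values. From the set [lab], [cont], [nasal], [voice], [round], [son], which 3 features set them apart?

The two segments share [−labial], [−continuant], [−round]. The only features from the list on which they differ: /c/ is [−sonorant] while /ɲ/ is [+sonorant]; /c/ is [−voice] while /ɲ/ is [+voice]; /c/ is [−nasal] while /ɲ/ is [+nasal].

[sonorant], [voice], [nasal]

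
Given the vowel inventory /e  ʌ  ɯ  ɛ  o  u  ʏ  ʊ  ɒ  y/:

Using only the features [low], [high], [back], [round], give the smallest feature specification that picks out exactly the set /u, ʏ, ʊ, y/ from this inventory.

[+high, +round]

/u, ʏ, ʊ, y/ are all [+high], [+round], and no other segment in the inventory matches both values. Dropping any one of them over-generates: [+round] alone would also admit /o, ɒ/; [+high] alone would also admit /ɯ/. No other single listed feature picks out exactly this set either, so fewer than two features will not do.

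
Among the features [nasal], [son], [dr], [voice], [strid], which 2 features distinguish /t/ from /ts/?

[strident], [delayed release]

/t/ is the voiceless alveolar stop and /ts/ is the voiceless alveolar affricate. Both are [−nasal], [−sonorant], [−voice]. /t/ is [−strident] while /ts/ is [+strident]; /t/ is [−delayed release] while /ts/ is [+delayed release], so the distinguishing features are [strident], [delayed release].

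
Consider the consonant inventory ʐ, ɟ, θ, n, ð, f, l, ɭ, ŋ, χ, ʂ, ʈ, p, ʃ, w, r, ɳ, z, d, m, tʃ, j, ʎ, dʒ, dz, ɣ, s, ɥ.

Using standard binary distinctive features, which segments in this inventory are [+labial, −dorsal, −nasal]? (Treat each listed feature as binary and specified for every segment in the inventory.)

The [+labial] segments are /f, p, w, m, ɥ/.
Intersecting with [−dorsal] gives /f, p, m/.
Within that set, [−nasal] leaves /f, p/.

f, p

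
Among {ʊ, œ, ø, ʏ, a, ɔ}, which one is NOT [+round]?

/a/ is the low unrounded vowel, which is [-round]; the rest — /ø, ɔ, ʏ, ʊ, œ/ — are [+round].

a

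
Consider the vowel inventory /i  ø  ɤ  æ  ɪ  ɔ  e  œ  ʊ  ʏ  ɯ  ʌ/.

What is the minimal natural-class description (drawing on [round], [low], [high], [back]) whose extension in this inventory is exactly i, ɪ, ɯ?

The class [+high], [−round] has exactly /i, ɪ, ɯ/ as its extension in this inventory. No smaller conjunction from the listed features achieves this: [−round] alone would also admit /ɤ, æ, e, ʌ/; [+high] alone would also admit /ʊ, ʏ/; and checking the remaining single features turns up none with this extension.

[+high, −round]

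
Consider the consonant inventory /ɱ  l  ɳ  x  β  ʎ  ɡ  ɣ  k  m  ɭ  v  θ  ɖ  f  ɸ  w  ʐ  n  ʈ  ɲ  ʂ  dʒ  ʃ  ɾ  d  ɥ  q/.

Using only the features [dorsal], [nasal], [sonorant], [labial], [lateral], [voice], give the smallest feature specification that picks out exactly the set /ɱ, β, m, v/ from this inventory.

The class [+voice], [+labial], [−dorsal] has exactly /ɱ, β, m, v/ as its extension in this inventory. No smaller conjunction from the listed features achieves this: [+labial, −dorsal] alone would also admit /f, ɸ/; [+voice, −dorsal] alone would also admit /l, ɳ, ɭ, ɖ, …/; [+voice, +labial] alone would also admit /w, ɥ/; and checking the remaining two-feature bundles turns up none with this extension.

[+voice, +labial, −dorsal]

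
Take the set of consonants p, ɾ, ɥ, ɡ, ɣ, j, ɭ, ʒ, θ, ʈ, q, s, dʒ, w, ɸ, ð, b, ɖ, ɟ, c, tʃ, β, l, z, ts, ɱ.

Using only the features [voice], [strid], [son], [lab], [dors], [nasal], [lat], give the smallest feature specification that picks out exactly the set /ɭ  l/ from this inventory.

[+lat]

The target set is precisely the extension of [+lateral] in this inventory.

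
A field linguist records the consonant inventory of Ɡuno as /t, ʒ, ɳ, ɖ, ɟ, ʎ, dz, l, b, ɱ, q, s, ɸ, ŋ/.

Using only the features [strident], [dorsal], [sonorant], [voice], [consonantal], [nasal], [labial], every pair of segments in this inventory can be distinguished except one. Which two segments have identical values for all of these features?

dz, ʒ

On the given features, /dz/ and /ʒ/ have an identical profile: [+strident], [−dorsal], [−sonorant], [+voice], [+consonantal], [−nasal], [−labial]. No other two segments in the inventory coincide on all 7 features. (They do differ in [continuant], [anterior] and [distributed], which are not among the given features.)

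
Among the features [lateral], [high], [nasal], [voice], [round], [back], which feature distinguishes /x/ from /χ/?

[high]

/x/ (voiceless velar fricative) and /χ/ (voiceless uvular fricative) agree on [−lateral], [−nasal], [−voice], [−round], [+back]. They differ on [high] (/x/ [+], /χ/ [−]).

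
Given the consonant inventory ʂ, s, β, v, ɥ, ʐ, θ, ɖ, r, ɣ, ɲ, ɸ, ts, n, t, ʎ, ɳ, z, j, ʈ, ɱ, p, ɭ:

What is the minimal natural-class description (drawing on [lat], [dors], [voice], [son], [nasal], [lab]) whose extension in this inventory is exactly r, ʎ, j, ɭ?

Every target segment is [+sonorant], [−nasal], [−labial]; each remaining inventory member fails at least one of these. Each conjunct is needed — [−nasal, −labial] alone would also admit /ʂ, s, ʐ, θ, …/; [+sonorant, −labial] alone would also admit /ɲ, n, ɳ/; [+sonorant, −nasal] alone would also admit /ɥ/ — and no other combination of two listed features has exactly this extension, so three is the minimum.

[+son, −nasal, −lab]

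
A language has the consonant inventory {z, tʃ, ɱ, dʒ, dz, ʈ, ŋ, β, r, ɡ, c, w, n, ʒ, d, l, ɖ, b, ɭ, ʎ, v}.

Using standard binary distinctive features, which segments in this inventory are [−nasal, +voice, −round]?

z, dʒ, dz, β, r, ɡ, ʒ, d, l, ɖ, b, ɭ, ʎ, v

The [−nasal] segments are /z, tʃ, dʒ, dz, ʈ, β, r, ɡ, c, w, ʒ, d, l, ɖ, b, ɭ, ʎ, v/.
Intersecting with [+voice] gives /z, dʒ, dz, β, r, ɡ, w, ʒ, d, l, ɖ, b, ɭ, ʎ, v/.
Of those, [−round] leaves /z, dʒ, dz, β, r, ɡ, ʒ, d, l, ɖ, b, ɭ, ʎ, v/.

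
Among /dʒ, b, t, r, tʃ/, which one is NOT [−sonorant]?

r

/t, b, dʒ, tʃ/ are all [−sonorant]; /r/ (alveolar trill) is [+sonorant].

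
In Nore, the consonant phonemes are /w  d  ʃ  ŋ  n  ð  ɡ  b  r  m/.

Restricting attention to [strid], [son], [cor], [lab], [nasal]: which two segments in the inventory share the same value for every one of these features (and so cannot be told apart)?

ð, d

/ð/ (voiced dental fricative) and /d/ (voiced alveolar stop) are both [−strident], [−sonorant], [+coronal], [−labial], [−nasal], so none of the listed features separates them. (They do differ in [continuant] and [distributed], which are not among the given features.) Every other pair in the inventory differs on at least one listed feature.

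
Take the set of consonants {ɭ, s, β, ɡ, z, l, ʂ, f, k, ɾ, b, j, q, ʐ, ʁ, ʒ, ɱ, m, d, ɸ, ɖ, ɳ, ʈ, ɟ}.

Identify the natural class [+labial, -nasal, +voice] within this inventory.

β, b

Eliminate segments failing any feature: /ɭ, s, ɡ, z, l, ʂ, k, ɾ, j, q, ʐ, ʁ, ʒ, d, ɖ, ɳ, ʈ, ɟ/ are [-labial]; /f, ɸ/ are [-voice]; /ɱ, m/ are [+nasal]. The remaining /β, b/ satisfy [+labial], [-nasal], [+voice].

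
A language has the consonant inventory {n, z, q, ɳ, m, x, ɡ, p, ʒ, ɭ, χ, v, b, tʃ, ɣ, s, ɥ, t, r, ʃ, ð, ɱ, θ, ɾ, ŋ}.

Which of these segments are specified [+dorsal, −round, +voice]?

ɡ, ɣ, ŋ

The [+dorsal] segments are /q, x, ɡ, χ, ɣ, ɥ, ŋ/.
Of those, [−round] gives /q, x, ɡ, χ, ɣ, ŋ/.
Intersecting with [+voice] leaves /ɡ, ɣ, ŋ/.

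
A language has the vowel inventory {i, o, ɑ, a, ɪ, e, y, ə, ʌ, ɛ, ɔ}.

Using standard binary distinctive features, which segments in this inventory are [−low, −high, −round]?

Eliminate segments failing any feature: /i, ɪ, y/ are [+high]; /o, ɔ/ are [+round]; /ɑ, a/ are [+low]. The remaining /e, ə, ʌ, ɛ/ satisfy [−low], [−high], [−round].

e, ə, ʌ, ɛ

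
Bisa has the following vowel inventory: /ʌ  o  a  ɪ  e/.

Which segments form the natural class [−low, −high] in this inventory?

ʌ, o, e

First, the [−low] segments are /ʌ, o, ɪ, e/.
Intersecting with [−high] leaves /ʌ, o, e/.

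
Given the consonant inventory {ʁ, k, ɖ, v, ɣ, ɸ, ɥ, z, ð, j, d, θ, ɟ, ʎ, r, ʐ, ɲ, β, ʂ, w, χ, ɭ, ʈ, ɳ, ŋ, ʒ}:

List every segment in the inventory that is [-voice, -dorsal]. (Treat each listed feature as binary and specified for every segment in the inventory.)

ɸ, θ, ʂ, ʈ

First, the [-voice] segments are /k, ɸ, θ, ʂ, χ, ʈ/.
Of those, [-dorsal] leaves /ɸ, θ, ʂ, ʈ/.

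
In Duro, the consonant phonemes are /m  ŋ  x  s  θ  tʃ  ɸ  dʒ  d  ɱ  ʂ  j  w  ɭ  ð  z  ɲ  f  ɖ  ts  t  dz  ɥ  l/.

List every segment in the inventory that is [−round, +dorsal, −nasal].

x, j

Eliminate segments failing any feature: /m, s, θ, tʃ, ɸ, dʒ, d, ɱ, ʂ, ɭ, ð, z, f, ɖ, ts, t, dz, l/ are [−dorsal]; /ŋ, ɲ/ are [+nasal]; /w, ɥ/ are [+round]. The remaining /x, j/ satisfy [−round], [+dorsal], [−nasal].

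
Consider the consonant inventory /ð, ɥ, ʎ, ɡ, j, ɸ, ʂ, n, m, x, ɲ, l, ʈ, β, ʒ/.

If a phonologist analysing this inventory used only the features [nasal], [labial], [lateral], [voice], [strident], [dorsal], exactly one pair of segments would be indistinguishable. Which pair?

j, ɡ

On the given features, /j/ and /ɡ/ have an identical profile: [-nasal], [-labial], [-lateral], [+voice], [-strident], [+dorsal]. No other two segments in the inventory coincide on all 6 features. (They do differ in [sonorant], [continuant] and [back], which are not among the given features.)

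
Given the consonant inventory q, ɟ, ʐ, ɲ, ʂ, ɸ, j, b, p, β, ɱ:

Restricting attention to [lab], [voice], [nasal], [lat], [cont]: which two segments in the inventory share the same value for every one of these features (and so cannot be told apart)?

j, ʐ

Both /j/ and /ʐ/ are [−labial], [+voice], [−nasal], [−lateral], [+continuant]. Since the list omits [sonorant], [strident] and [dorsal] — which do distinguish the palatal glide from the voiced retroflex fricative — this pair collapses; all other pairs remain distinct.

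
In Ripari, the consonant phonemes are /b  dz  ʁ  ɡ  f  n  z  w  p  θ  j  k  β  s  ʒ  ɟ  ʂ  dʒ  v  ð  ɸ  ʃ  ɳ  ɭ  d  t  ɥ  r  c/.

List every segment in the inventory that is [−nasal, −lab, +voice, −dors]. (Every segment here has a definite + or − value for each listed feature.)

dz, z, ʒ, dʒ, ð, ɭ, d, r

The [−nasal] segments are /b, dz, ʁ, ɡ, f, z, w, p, θ, j, k, β, s, ʒ, ɟ, ʂ, dʒ, v, ð, ɸ, ʃ, ɭ, d, t, ɥ, r, c/.
Among these, [−labial] gives /dz, ʁ, ɡ, z, θ, j, k, s, ʒ, ɟ, ʂ, dʒ, ð, ʃ, ɭ, d, t, r, c/.
Then [+voice] gives /dz, ʁ, ɡ, z, j, ʒ, ɟ, dʒ, ð, ɭ, d, r/.
Intersecting with [−dorsal] leaves /dz, z, ʒ, dʒ, ð, ɭ, d, r/.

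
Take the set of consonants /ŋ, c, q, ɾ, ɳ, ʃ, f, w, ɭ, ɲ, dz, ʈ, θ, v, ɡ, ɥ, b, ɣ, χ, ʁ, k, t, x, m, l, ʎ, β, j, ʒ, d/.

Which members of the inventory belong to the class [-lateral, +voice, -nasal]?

Eliminate segments failing any feature: /ŋ, ɳ, ɲ, m/ are [+nasal]; /c, q, ʃ, f, ʈ, θ, χ, k, t, x/ are [-voice]; /ɭ, l, ʎ/ are [+lateral]. The remaining /ɾ, w, dz, v, ɡ, ɥ, b, ɣ, ʁ, β, j, ʒ, d/ satisfy [-lateral], [+voice], [-nasal].

ɾ, w, dz, v, ɡ, ɥ, b, ɣ, ʁ, β, j, ʒ, d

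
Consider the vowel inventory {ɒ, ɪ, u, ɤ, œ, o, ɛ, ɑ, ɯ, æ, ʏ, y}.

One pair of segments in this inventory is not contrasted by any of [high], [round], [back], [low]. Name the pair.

ʏ, y

On the given features, /ʏ/ and /y/ have an identical profile: [+high], [+round], [−back], [−low]. No other two segments in the inventory coincide on all 4 features. (They do differ in [tense], which is not among the given features.)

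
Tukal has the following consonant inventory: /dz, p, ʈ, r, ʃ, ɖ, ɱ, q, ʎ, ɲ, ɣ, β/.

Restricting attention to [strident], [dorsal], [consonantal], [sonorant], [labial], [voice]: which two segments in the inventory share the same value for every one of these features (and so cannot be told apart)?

ʎ, ɲ

/ʎ/ (palatal lateral approximant) and /ɲ/ (palatal nasal) are both [-strident], [+dorsal], [+consonantal], [+sonorant], [-labial], [+voice], so none of the listed features separates them. (They do differ in [nasal] and [lateral], which are not among the given features.) Every other pair in the inventory differs on at least one listed feature.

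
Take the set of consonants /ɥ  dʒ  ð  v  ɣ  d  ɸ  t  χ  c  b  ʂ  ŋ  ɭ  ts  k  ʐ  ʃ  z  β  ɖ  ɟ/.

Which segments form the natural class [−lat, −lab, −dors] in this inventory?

dʒ, ð, d, t, ʂ, ts, ʐ, ʃ, z, ɖ

Eliminate segments failing any feature: /ɥ, v, ɸ, b, β/ are [+labial]; /ɣ, χ, c, ŋ, k, ɟ/ are [+dorsal]; /ɭ/ is [+lateral]. The remaining /dʒ, ð, d, t, ʂ, ts, ʐ, ʃ, z, ɖ/ satisfy [−lateral], [−labial], [−dorsal].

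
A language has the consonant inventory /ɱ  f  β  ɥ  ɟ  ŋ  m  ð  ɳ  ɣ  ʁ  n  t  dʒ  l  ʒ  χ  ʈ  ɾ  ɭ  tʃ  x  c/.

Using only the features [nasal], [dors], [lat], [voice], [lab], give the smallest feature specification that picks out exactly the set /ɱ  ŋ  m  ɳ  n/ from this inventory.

/ɱ, ŋ, m, ɳ, n/ are exactly the [+nasal] segments in the inventory, so a single feature suffices.

[+nasal]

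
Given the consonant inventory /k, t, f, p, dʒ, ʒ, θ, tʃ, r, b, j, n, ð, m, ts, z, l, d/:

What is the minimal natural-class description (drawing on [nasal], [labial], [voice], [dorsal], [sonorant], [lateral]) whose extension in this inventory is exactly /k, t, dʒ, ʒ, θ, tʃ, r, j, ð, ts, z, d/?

/k, t, dʒ, ʒ, θ, tʃ, r, j, ð, ts, z, d/ are all [-nasal], [-lateral], [-labial], and no other segment in the inventory matches all three values. Dropping any one of them over-generates: [-lateral, -labial] alone would also admit /n/; [-nasal, -labial] alone would also admit /l/; [-nasal, -lateral] alone would also admit /f, p, b/. No other combination of two listed features picks out exactly this set either, so fewer than three features will not do.

[-nasal, -lateral, -labial]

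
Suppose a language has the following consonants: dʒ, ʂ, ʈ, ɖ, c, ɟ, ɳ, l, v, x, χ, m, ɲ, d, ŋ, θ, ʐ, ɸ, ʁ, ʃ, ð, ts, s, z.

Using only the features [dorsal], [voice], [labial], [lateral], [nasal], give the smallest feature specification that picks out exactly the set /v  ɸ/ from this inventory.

[-nasal, +labial]

/v, ɸ/ are all [-nasal], [+labial], and no other segment in the inventory matches both values. Dropping any one of them over-generates: [+labial] alone would also admit /m/; [-nasal] alone would also admit /dʒ, ʂ, ʈ, ɖ, …/. No other single listed feature picks out exactly this set either, so fewer than two features will not do.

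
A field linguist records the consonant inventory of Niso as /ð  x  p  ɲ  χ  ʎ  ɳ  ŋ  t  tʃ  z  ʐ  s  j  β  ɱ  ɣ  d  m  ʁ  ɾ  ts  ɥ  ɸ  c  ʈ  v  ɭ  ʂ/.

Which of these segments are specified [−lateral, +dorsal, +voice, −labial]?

Checking each segment against [−lateral], [+dorsal], [+voice], [−labial]: /ɲ/ (palatal nasal), /ŋ/ (velar nasal), /j/ (palatal glide), /ɣ/ (voiced velar fricative), /ʁ/ (voiced uvular fricative) satisfy every feature; every other segment in the inventory fails at least one.

ɲ, ŋ, j, ɣ, ʁ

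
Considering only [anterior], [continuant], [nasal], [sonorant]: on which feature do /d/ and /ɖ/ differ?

The two segments share [−continuant], [−nasal], [−sonorant]. The only feature from the list on which they differ: /d/ is [+anterior] while /ɖ/ is [−anterior].

[anterior]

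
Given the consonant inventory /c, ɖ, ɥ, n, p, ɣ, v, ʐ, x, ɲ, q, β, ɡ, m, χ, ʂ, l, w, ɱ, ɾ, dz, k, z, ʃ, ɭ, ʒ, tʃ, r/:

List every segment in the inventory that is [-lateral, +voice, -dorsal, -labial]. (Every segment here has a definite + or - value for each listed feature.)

Eliminate segments failing any feature: /c, p, x, q, χ, ʂ, k, ʃ, tʃ/ are [-voice]; /ɥ, ɣ, ɲ, ɡ, w/ are [+dorsal]; /v, β, m, ɱ/ are [+labial]; /l, ɭ/ are [+lateral]. The remaining /ɖ, n, ʐ, ɾ, dz, z, ʒ, r/ satisfy [-lateral], [+voice], [-dorsal], [-labial].

ɖ, n, ʐ, ɾ, dz, z, ʒ, r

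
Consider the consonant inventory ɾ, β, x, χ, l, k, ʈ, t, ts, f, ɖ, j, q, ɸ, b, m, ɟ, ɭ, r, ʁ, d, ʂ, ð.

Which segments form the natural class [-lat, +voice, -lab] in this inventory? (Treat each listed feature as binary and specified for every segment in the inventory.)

Checking each segment against [-lateral], [+voice], [-labial]: /ɾ/ (alveolar tap), /ɖ/ (voiced retroflex stop), /j/ (palatal glide), /ɟ/ (voiced palatal stop), /r/ (alveolar trill), /ʁ/ (voiced uvular fricative), among others, satisfy every feature; every other segment in the inventory fails at least one.

ɾ, ɖ, j, ɟ, r, ʁ, d, ð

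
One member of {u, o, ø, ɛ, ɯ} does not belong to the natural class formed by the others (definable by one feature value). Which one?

/u, o, ɯ, ø/ are all [+tense], but /ɛ/ (mid front unrounded lax vowel) is [-tense]. No other single segment can be removed to leave a set sharing one feature value that the removed segment lacks, so /ɛ/ is the odd one out.

ɛ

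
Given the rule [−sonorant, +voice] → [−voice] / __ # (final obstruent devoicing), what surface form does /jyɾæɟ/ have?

[jyɾæc]

/ɟ/ satisfies [−sonorant, +voice] and sits in __ #. The [−voice] counterpart of the voiced palatal stop is /c/. Other segments in /jyɾæɟ/ either fail the structural description or are not in the environment, so the surface form is [jyɾæc].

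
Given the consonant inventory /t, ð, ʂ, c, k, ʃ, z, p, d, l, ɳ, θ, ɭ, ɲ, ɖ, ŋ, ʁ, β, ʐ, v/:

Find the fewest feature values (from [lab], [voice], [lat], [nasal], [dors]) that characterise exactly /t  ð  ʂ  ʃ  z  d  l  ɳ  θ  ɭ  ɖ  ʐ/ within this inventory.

The class [−labial], [−dorsal] has exactly /t, ð, ʂ, ʃ, z, d, l, ɳ, θ, ɭ, ɖ, ʐ/ as its extension in this inventory. No smaller conjunction from the listed features achieves this: [−dorsal] alone would also admit /p, β, v/; [−labial] alone would also admit /c, k, ɲ, ŋ, …/; and checking the remaining single features turns up none with this extension.

[−lab, −dors]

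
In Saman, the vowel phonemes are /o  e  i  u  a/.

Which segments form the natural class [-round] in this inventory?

The [-round] segments here are /e, i, a/; the remaining /o, u/ are [+round].

e, i, a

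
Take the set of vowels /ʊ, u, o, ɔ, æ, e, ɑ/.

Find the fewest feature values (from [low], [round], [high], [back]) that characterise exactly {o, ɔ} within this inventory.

Every target segment is [−high], [+round]; each remaining inventory member fails at least one of these. Each conjunct is needed — [+round] alone would also admit /ʊ, u/; [−high] alone would also admit /æ, e, ɑ/ — and no other single listed feature has exactly this extension, so two is the minimum.

[−high, +round]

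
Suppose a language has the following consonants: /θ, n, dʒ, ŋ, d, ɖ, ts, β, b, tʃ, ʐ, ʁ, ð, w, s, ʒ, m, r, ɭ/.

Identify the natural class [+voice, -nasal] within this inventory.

Eliminate segments failing any feature: /θ, ts, tʃ, s/ are [-voice]; /n, ŋ, m/ are [+nasal]. The remaining /dʒ, d, ɖ, β, b, ʐ, ʁ, ð, w, ʒ, r, ɭ/ satisfy [+voice], [-nasal].

dʒ, d, ɖ, β, b, ʐ, ʁ, ð, w, ʒ, r, ɭ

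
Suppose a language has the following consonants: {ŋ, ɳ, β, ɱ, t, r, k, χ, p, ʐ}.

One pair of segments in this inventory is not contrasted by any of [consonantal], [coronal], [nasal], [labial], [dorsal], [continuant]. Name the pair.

Both /r/ and /ʐ/ are [+consonantal], [+coronal], [−nasal], [−labial], [−dorsal], [+continuant]. Since the list omits [sonorant], [strident] and [anterior] — which do distinguish the alveolar trill from the voiced retroflex fricative — this pair collapses; all other pairs remain distinct.

r, ʐ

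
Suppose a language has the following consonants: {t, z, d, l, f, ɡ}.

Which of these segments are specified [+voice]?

The [+voice] segments here are /z, d, l, ɡ/; the remaining /t, f/ are [-voice].

z, d, l, ɡ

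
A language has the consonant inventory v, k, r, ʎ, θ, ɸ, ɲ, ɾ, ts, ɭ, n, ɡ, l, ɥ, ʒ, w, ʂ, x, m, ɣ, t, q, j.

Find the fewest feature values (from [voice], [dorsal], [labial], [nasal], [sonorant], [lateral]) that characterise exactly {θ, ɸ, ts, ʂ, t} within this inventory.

The class [-voice], [-dorsal] has exactly /θ, ɸ, ts, ʂ, t/ as its extension in this inventory. No smaller conjunction from the listed features achieves this: [-dorsal] alone would also admit /v, r, ɾ, ɭ, …/; [-voice] alone would also admit /k, x, q/; and checking the remaining single features turns up none with this extension.

[-voice, -dorsal]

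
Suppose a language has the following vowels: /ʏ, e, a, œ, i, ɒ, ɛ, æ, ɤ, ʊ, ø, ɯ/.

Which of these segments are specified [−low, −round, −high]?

e, ɛ, ɤ

The [−low] segments are /ʏ, e, œ, i, ɛ, ɤ, ʊ, ø, ɯ/.
Of those, [−round] gives /e, i, ɛ, ɤ, ɯ/.
Intersecting with [−high] leaves /e, ɛ, ɤ/.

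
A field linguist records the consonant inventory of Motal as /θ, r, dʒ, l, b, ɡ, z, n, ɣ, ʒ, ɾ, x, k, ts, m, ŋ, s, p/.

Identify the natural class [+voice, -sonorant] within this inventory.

dʒ, b, ɡ, z, ɣ, ʒ

Checking each segment against [+voice], [-sonorant]: /dʒ/ (voiced postalveolar affricate), /b/ (voiced bilabial stop), /ɡ/ (voiced velar stop), /z/ (voiced alveolar fricative), /ɣ/ (voiced velar fricative), /ʒ/ (voiced postalveolar fricative) satisfy every feature; every other segment in the inventory fails at least one.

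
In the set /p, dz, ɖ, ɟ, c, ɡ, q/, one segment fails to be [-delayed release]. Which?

Every segment except /dz/ is [-delayed release]. /dz/ (voiced alveolar affricate) is [+delayed release], so it is the exception.

dz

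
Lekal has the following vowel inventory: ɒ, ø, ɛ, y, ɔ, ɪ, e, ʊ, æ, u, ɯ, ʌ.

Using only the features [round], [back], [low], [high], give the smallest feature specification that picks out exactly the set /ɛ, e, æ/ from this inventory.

[−high, −back, −round]

Every target segment is [−high], [−back], [−round]; each remaining inventory member fails at least one of these. Each conjunct is needed — [−back, −round] alone would also admit /ɪ/; [−high, −round] alone would also admit /ʌ/; [−high, −back] alone would also admit /ø/ — and no other combination of two listed features has exactly this extension, so three is the minimum.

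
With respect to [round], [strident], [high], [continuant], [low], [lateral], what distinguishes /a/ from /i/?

[high], [low]

The two segments share [-round], [-strident], [+continuant], [-lateral]. The only features from the list on which they differ: /a/ is [-high] while /i/ is [+high]; /a/ is [+low] while /i/ is [-low].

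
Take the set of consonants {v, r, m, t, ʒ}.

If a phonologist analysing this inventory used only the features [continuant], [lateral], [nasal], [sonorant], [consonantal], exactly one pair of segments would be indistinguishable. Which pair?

On the given features, /v/ and /ʒ/ have an identical profile: [+continuant], [-lateral], [-nasal], [-sonorant], [+consonantal]. No other two segments in the inventory coincide on all 5 features. (They do differ in [labial] and [coronal], which are not among the given features.)

v, ʒ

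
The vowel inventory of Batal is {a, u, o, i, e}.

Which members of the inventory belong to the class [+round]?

The [+round] segments here are /u, o/; the remaining /a, i, e/ are [−round].

u, o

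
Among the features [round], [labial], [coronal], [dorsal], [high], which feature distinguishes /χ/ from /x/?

[high]

/χ/ (voiceless uvular fricative) and /x/ (voiceless velar fricative) agree on [−round], [−labial], [−coronal], [+dorsal]. They differ on [high] (/χ/ [−], /x/ [+]).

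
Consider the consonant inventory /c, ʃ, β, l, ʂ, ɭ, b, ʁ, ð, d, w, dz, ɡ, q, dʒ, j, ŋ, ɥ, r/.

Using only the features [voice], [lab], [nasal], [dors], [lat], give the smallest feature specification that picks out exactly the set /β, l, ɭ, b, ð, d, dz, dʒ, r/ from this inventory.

The class [+voice], [-dorsal] has exactly /β, l, ɭ, b, ð, d, dz, dʒ, r/ as its extension in this inventory. No smaller conjunction from the listed features achieves this: [-dorsal] alone would also admit /ʃ, ʂ/; [+voice] alone would also admit /ʁ, w, ɡ, j, …/; and checking the remaining single features turns up none with this extension.

[+voice, -dors]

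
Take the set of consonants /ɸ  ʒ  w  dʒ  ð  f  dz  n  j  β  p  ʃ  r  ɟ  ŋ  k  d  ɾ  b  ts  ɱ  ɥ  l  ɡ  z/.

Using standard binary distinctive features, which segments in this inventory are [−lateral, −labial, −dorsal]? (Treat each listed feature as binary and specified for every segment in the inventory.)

ʒ, dʒ, ð, dz, n, ʃ, r, d, ɾ, ts, z

The [−lateral] segments are /ɸ, ʒ, w, dʒ, ð, f, dz, n, j, β, p, ʃ, r, ɟ, ŋ, k, d, ɾ, b, ts, ɱ, ɥ, ɡ, z/.
Within that set, [−labial] gives /ʒ, dʒ, ð, dz, n, j, ʃ, r, ɟ, ŋ, k, d, ɾ, ts, ɡ, z/.
Among these, [−dorsal] leaves /ʒ, dʒ, ð, dz, n, ʃ, r, d, ɾ, ts, z/.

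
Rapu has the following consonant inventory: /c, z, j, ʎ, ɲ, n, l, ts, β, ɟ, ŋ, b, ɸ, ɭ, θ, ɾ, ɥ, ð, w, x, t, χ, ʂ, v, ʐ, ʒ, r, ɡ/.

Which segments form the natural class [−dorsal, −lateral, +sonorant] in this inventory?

n, ɾ, r

Eliminate segments failing any feature: /c, j, ʎ, ɲ, ɟ, ŋ, ɥ, w, x, χ, ɡ/ are [+dorsal]; /z, ts, β, b, ɸ, θ, ð, t, ʂ, v, ʐ, ʒ/ are [−sonorant]; /l, ɭ/ are [+lateral]. The remaining /n, ɾ, r/ satisfy [−dorsal], [−lateral], [+sonorant].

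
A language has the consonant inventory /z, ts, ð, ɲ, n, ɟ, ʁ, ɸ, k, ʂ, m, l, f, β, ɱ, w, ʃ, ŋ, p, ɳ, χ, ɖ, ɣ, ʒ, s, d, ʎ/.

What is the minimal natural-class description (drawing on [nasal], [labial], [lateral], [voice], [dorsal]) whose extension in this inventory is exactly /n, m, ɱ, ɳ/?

Every target segment is [+nasal], [-dorsal]; each remaining inventory member fails at least one of these. Each conjunct is needed — [-dorsal] alone would also admit /z, ts, ð, ɸ, …/; [+nasal] alone would also admit /ɲ, ŋ/ — and no other single listed feature has exactly this extension, so two is the minimum.

[+nasal, -dorsal]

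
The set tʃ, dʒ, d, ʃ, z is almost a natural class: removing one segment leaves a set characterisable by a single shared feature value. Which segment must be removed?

[strident] groups all but one: /tʃ, ʃ, dʒ, z/ share [+strident] while /d/ (voiced alveolar stop) alone is [−strident]. Removing any other segment would not leave a single-feature class that excludes it.

d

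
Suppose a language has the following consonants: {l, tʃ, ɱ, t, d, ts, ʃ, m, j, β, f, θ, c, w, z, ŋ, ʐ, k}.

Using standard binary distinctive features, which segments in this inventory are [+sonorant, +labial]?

ɱ, m, w

Checking each segment against [+sonorant], [+labial]: /ɱ/ (labiodental nasal), /m/ (bilabial nasal), /w/ (labial-velar glide) satisfy every feature; every other segment in the inventory fails at least one.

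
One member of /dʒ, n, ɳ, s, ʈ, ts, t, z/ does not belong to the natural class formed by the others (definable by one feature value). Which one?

/s, z, t, ɳ, n, ʈ, ts/ are all [−distributed], but /dʒ/ (voiced postalveolar affricate) is [+distributed]. No other single segment can be removed to leave a set sharing one feature value that the removed segment lacks, so /dʒ/ is the odd one out.

dʒ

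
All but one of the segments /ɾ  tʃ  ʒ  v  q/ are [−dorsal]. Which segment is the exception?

/q/ is the voiceless uvular stop, which is [+dorsal]; the rest — /v, tʃ, ʒ, ɾ/ — are [−dorsal].

q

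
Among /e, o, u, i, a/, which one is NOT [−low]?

Every segment except /a/ is [−low]. /a/ (low unrounded vowel) is [+low], so it is the exception.

a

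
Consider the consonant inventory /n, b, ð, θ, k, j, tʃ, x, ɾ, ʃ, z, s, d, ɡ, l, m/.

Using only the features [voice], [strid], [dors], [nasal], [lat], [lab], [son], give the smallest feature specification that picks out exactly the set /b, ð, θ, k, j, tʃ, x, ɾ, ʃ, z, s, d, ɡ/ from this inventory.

[−nasal, −lat]

Every target segment is [−nasal], [−lateral]; each remaining inventory member fails at least one of these. Each conjunct is needed — [−lateral] alone would also admit /n, m/; [−nasal] alone would also admit /l/ — and no other single listed feature has exactly this extension, so two is the minimum.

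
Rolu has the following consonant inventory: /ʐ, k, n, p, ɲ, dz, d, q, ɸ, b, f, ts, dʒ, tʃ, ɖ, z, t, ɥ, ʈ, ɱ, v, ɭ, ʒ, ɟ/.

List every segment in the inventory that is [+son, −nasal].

ɥ, ɭ

First, the [+sonorant] segments are /n, ɲ, ɥ, ɱ, ɭ/.
Then [−nasal] leaves /ɥ, ɭ/.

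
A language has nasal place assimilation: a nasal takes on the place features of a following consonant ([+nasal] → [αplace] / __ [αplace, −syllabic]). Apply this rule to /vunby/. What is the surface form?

/n/ sits before the [+labial] consonant /b/, so it takes on [+labial] and surfaces as /m/. The rest of the form is unaffected: [vumby].

[vumby]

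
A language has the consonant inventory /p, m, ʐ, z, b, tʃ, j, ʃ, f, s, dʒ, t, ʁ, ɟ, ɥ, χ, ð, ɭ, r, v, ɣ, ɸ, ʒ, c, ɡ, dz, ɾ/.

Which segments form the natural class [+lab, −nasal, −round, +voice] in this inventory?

Eliminate segments failing any feature: /p, f, ɸ/ are [−voice]; /m/ is [+nasal]; /ʐ, z, tʃ, j, ʃ, s, dʒ, t, ʁ, ɟ, χ, ð, ɭ, r, ɣ, ʒ, c, ɡ, dz, ɾ/ are [−labial]; /ɥ/ is [+round]. The remaining /b, v/ satisfy [+labial], [−nasal], [−round], [+voice].

b, v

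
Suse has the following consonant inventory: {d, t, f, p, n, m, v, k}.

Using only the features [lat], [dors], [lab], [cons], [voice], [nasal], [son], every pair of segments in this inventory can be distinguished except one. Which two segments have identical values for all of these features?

On the given features, /p/ and /f/ have an identical profile: [−lateral], [−dorsal], [+labial], [+consonantal], [−voice], [−nasal], [−sonorant]. No other two segments in the inventory coincide on all 7 features. (They do differ in [continuant], which is not among the given features.)

p, f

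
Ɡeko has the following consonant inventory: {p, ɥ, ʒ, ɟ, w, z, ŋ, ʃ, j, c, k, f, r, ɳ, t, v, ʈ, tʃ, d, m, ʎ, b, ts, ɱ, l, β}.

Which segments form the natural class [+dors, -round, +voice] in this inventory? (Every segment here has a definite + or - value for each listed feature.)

Checking each segment against [+dorsal], [-round], [+voice]: /ɟ/ (voiced palatal stop), /ŋ/ (velar nasal), /j/ (palatal glide), /ʎ/ (palatal lateral approximant) satisfy every feature; every other segment in the inventory fails at least one.

ɟ, ŋ, j, ʎ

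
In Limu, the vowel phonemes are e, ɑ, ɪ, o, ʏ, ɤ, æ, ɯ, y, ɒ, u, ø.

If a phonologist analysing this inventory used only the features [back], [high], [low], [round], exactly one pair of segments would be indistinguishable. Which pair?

ʏ, y

Both /ʏ/ and /y/ are [-back], [+high], [-low], [+round]. Since the list omits [tense] — which does distinguish the high front rounded lax vowel from the high front rounded tense vowel — this pair collapses; all other pairs remain distinct.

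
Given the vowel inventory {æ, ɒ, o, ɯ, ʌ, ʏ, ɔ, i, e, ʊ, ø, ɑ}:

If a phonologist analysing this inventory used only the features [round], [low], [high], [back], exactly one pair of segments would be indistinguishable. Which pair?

o, ɔ

Both /o/ and /ɔ/ are [+round], [-low], [-high], [+back]. Since the list omits [tense] — which does distinguish the mid back rounded tense vowel from the mid back rounded lax vowel — this pair collapses; all other pairs remain distinct.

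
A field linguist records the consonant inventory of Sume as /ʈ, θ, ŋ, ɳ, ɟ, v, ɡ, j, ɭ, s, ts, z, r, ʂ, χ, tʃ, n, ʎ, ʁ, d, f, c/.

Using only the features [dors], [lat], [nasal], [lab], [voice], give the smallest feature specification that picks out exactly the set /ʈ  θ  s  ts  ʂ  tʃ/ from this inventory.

[−voice, −lab, −dors]

/ʈ, θ, s, ts, ʂ, tʃ/ are all [−voice], [−labial], [−dorsal], and no other segment in the inventory matches all three values. Dropping any one of them over-generates: [−labial, −dorsal] alone would also admit /ɳ, ɭ, z, r, …/; [−voice, −dorsal] alone would also admit /f/; [−voice, −labial] alone would also admit /χ, c/. No other combination of two listed features picks out exactly this set either, so fewer than three features will not do.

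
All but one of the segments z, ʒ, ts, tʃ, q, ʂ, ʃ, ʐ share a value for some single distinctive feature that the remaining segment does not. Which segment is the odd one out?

q

/ʐ, ʃ, tʃ, z, ts, ʒ, ʂ/ are all [+strident], but /q/ (voiceless uvular stop) is [−strident]. No other single segment can be removed to leave a set sharing one feature value that the removed segment lacks, so /q/ is the odd one out.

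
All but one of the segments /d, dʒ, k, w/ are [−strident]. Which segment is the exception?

dʒ

/d, k, w/ are all [−strident]; /dʒ/ (voiced postalveolar affricate) is [+strident].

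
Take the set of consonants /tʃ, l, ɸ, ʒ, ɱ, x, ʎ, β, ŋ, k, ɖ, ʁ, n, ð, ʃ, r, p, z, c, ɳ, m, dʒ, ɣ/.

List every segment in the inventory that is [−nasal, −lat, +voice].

ʒ, β, ɖ, ʁ, ð, r, z, dʒ, ɣ

The [−nasal] segments are /tʃ, l, ɸ, ʒ, x, ʎ, β, k, ɖ, ʁ, ð, ʃ, r, p, z, c, dʒ, ɣ/.
Intersecting with [−lateral] gives /tʃ, ɸ, ʒ, x, β, k, ɖ, ʁ, ð, ʃ, r, p, z, c, dʒ, ɣ/.
Of those, [+voice] leaves /ʒ, β, ɖ, ʁ, ð, r, z, dʒ, ɣ/.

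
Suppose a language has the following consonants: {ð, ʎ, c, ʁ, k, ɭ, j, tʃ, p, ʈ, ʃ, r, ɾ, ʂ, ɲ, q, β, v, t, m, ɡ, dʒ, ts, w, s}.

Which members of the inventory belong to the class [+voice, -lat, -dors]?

Among the inventory, the [+voice] segments are /ð, ʎ, ʁ, ɭ, j, r, ɾ, ɲ, β, v, m, ɡ, dʒ, w/.
Of those, [-lateral] gives /ð, ʁ, j, r, ɾ, ɲ, β, v, m, ɡ, dʒ, w/.
Within that set, [-dorsal] leaves /ð, r, ɾ, β, v, m, dʒ/.

ð, r, ɾ, β, v, m, dʒ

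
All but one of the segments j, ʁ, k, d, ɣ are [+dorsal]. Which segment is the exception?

Every segment except /d/ is [+dorsal]. /d/ (voiced alveolar stop) is [−dorsal], so it is the exception.

d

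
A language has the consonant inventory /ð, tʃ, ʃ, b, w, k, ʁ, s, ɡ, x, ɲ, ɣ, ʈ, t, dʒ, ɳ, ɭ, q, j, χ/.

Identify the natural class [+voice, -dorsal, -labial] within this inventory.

ð, dʒ, ɳ, ɭ

Eliminate segments failing any feature: /tʃ, ʃ, k, s, x, ʈ, t, q, χ/ are [-voice]; /b/ is [+labial]; /w, ʁ, ɡ, ɲ, ɣ, j/ are [+dorsal]. The remaining /ð, dʒ, ɳ, ɭ/ satisfy [+voice], [-dorsal], [-labial].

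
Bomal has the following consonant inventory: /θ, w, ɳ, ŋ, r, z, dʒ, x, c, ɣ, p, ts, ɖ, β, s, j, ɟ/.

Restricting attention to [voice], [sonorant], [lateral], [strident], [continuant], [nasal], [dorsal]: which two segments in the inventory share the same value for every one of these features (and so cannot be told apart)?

/w/ (labial-velar glide) and /j/ (palatal glide) are both [+voice], [+sonorant], [−lateral], [−strident], [+continuant], [−nasal], [+dorsal], so none of the listed features separates them. (They do differ in [labial], [round] and [back], which are not among the given features.) Every other pair in the inventory differs on at least one listed feature.

w, j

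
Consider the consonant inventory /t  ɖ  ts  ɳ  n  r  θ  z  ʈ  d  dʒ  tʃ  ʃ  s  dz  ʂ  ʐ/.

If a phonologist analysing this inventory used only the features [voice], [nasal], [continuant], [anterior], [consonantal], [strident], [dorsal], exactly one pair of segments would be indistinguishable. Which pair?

/ʂ/ (voiceless retroflex fricative) and /ʃ/ (voiceless postalveolar fricative) are both [−voice], [−nasal], [+continuant], [−anterior], [+consonantal], [+strident], [−dorsal], so none of the listed features separates them. (They do differ in [distributed], which is not among the given features.) Every other pair in the inventory differs on at least one listed feature.

ʂ, ʃ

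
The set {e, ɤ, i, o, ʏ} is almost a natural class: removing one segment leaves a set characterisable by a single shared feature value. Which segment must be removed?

The remaining segments after removing /ʏ/ share [+tense]; /ʏ/ (high front rounded lax vowel) is [−tense]. For every other candidate removal, the leftover set fails to share any single feature value that the removed segment lacks.

ʏ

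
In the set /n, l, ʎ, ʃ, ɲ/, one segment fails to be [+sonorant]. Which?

Every segment except /ʃ/ is [+sonorant]. /ʃ/ (voiceless postalveolar fricative) is [-sonorant], so it is the exception.

ʃ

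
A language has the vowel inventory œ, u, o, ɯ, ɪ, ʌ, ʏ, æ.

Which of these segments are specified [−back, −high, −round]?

Among the inventory, the [−back] segments are /œ, ɪ, ʏ, æ/.
Within that set, [−high] gives /œ, æ/.
Intersecting with [−round] leaves /æ/.

æ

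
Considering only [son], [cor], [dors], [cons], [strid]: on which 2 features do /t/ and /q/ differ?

/t/ is the voiceless alveolar stop and /q/ is the voiceless uvular stop. Both are [−sonorant], [+consonantal], [−strident]. /t/ is [+coronal] while /q/ is [−coronal]; /t/ is [−dorsal] while /q/ is [+dorsal], so the distinguishing features are [coronal], [dorsal].

[coronal], [dorsal]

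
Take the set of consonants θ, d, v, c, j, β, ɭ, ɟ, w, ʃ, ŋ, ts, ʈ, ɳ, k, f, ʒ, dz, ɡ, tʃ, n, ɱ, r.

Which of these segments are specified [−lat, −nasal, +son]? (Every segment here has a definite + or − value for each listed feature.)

Eliminate segments failing any feature: /θ, d, v, c, β, ɟ, ʃ, ts, ʈ, k, f, ʒ, dz, ɡ, tʃ/ are [−sonorant]; /ɭ/ is [+lateral]; /ŋ, ɳ, n, ɱ/ are [+nasal]. The remaining /j, w, r/ satisfy [−lateral], [−nasal], [+sonorant].

j, w, r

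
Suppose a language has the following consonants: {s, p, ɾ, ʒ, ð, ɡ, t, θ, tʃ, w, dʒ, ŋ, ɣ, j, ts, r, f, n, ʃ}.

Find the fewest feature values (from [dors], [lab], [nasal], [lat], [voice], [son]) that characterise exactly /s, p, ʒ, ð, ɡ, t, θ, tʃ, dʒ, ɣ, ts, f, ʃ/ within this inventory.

[−son]

Every target segment is [−sonorant] and no other inventory member is, so one feature is enough.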